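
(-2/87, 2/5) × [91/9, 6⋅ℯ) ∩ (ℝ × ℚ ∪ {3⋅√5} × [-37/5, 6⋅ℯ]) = (-2/87, 2/5) × (ℚ ∩ [91/9, 6⋅ℯ))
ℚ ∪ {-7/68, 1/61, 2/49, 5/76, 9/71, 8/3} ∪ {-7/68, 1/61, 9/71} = ℚ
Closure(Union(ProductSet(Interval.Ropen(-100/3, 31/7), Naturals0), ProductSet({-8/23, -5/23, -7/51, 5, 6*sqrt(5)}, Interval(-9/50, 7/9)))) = Union(ProductSet({-8/23, -5/23, -7/51, 5, 6*sqrt(5)}, Interval(-9/50, 7/9)), ProductSet(Interval(-100/3, 31/7), Naturals0))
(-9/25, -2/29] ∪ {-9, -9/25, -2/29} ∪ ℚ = ℚ ∪ [-9/25, -2/29]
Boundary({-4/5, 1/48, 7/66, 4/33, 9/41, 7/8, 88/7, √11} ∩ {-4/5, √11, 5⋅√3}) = {-4/5, √11}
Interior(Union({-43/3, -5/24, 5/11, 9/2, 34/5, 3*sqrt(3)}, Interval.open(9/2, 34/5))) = Interval.open(9/2, 34/5)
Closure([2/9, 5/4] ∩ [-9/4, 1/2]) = [2/9, 1/2]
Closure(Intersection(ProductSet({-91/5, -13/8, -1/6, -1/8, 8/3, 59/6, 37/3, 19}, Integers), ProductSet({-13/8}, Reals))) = ProductSet({-13/8}, Integers)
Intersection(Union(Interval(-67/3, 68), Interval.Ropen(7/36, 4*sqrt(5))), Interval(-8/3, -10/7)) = Interval(-8/3, -10/7)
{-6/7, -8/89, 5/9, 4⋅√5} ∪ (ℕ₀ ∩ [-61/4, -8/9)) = {-6/7, -8/89, 5/9, 4⋅√5}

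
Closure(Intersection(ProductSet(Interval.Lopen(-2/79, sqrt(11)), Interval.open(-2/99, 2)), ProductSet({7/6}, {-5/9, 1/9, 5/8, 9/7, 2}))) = ProductSet({7/6}, {1/9, 5/8, 9/7})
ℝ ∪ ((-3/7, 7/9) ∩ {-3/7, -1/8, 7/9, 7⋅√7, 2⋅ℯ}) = ℝ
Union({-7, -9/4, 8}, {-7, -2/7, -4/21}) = {-7, -9/4, -2/7, -4/21, 8}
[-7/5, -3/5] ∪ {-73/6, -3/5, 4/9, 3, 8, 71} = {-73/6, 4/9, 3, 8, 71} ∪ [-7/5, -3/5]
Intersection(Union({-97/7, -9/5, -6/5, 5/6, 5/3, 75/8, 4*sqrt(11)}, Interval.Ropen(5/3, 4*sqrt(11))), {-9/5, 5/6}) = {-9/5, 5/6}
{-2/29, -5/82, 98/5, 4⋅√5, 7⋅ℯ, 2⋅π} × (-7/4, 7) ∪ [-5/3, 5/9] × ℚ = ([-5/3, 5/9] × ℚ) ∪ ({-2/29, -5/82, 98/5, 4⋅√5, 7⋅ℯ, 2⋅π} × (-7/4, 7))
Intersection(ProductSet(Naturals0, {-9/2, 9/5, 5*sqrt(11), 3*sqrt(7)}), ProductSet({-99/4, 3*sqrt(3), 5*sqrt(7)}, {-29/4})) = EmptySet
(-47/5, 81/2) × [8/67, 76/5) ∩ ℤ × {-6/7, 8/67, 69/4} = {-9, -8, …, 40} × {8/67}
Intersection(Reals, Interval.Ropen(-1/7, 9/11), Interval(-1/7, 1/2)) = Interval(-1/7, 1/2)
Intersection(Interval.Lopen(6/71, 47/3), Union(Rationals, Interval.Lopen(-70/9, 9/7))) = Union(Intersection(Interval.Lopen(6/71, 47/3), Rationals), Interval.Lopen(6/71, 9/7))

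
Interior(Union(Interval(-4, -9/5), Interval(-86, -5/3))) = Interval.open(-86, -5/3)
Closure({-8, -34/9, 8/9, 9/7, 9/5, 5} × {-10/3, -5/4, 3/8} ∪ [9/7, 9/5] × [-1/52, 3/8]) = ([9/7, 9/5] × [-1/52, 3/8]) ∪ ({-8, -34/9, 8/9, 9/7, 9/5, 5} × {-10/3, -5/4, 3/8})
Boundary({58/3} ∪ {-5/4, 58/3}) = {-5/4, 58/3}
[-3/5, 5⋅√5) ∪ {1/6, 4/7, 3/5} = [-3/5, 5⋅√5)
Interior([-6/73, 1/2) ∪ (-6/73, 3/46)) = (-6/73, 1/2)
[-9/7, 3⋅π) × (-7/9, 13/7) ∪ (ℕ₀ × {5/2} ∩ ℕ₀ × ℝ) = (ℕ₀ × {5/2}) ∪ ([-9/7, 3⋅π) × (-7/9, 13/7))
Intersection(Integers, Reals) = Integers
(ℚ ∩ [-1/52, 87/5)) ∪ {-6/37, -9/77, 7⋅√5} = {-6/37, -9/77, 7⋅√5} ∪ (ℚ ∩ [-1/52, 87/5))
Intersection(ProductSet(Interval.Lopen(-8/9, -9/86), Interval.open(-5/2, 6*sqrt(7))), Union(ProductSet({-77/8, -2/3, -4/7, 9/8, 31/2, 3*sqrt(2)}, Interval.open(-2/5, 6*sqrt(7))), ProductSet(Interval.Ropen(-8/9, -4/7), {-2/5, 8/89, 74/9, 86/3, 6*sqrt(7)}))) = Union(ProductSet({-2/3, -4/7}, Interval.open(-2/5, 6*sqrt(7))), ProductSet(Interval.open(-8/9, -4/7), {-2/5, 8/89, 74/9}))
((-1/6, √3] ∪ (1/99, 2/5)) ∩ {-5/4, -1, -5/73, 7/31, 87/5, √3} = {-5/73, 7/31, √3}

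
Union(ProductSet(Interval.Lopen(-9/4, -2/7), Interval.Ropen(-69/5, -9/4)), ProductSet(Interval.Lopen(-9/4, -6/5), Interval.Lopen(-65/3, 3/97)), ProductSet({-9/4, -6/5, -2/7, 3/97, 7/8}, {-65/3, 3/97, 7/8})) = Union(ProductSet({-9/4, -6/5, -2/7, 3/97, 7/8}, {-65/3, 3/97, 7/8}), ProductSet(Interval.Lopen(-9/4, -6/5), Interval.Lopen(-65/3, 3/97)), ProductSet(Interval.Lopen(-9/4, -2/7), Interval.Ropen(-69/5, -9/4)))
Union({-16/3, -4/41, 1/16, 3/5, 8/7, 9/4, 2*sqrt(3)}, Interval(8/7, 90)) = Union({-16/3, -4/41, 1/16, 3/5}, Interval(8/7, 90))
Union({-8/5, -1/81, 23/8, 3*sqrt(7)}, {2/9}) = {-8/5, -1/81, 2/9, 23/8, 3*sqrt(7)}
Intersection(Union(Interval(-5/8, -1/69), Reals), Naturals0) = Naturals0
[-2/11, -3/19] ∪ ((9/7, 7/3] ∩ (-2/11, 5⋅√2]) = [-2/11, -3/19] ∪ (9/7, 7/3]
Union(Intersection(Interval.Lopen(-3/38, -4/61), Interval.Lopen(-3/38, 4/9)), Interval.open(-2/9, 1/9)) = Interval.open(-2/9, 1/9)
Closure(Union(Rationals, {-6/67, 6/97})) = Reals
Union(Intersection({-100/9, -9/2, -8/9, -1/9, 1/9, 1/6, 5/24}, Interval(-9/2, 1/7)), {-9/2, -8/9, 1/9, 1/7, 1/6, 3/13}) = {-9/2, -8/9, -1/9, 1/9, 1/7, 1/6, 3/13}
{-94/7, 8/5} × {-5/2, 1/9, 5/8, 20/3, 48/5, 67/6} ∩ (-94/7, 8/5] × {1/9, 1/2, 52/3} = {8/5} × {1/9}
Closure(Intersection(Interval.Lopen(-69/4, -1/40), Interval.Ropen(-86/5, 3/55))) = Interval(-86/5, -1/40)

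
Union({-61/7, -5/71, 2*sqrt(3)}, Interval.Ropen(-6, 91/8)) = Union({-61/7}, Interval.Ropen(-6, 91/8))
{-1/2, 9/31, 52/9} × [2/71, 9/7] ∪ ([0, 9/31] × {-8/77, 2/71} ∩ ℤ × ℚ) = ({0} × {-8/77, 2/71}) ∪ ({-1/2, 9/31, 52/9} × [2/71, 9/7])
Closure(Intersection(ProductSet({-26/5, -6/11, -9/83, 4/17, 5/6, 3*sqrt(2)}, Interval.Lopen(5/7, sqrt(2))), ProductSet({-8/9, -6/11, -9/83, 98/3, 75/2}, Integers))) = ProductSet({-6/11, -9/83}, Range(1, 2, 1))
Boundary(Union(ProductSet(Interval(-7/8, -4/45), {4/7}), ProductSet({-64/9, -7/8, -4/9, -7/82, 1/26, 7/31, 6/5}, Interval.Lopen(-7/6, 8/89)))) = Union(ProductSet({-64/9, -7/8, -4/9, -7/82, 1/26, 7/31, 6/5}, Interval(-7/6, 8/89)), ProductSet(Interval(-7/8, -4/45), {4/7}))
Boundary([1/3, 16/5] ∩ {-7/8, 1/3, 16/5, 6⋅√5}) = {1/3, 16/5}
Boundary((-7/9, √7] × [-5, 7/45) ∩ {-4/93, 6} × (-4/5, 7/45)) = {-4/93} × [-4/5, 7/45]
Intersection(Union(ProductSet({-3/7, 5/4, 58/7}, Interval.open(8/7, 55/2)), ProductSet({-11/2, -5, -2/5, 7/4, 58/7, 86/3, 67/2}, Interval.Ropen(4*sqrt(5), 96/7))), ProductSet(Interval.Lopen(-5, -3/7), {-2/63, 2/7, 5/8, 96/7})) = ProductSet({-3/7}, {96/7})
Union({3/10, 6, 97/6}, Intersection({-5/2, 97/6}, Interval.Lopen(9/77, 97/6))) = {3/10, 6, 97/6}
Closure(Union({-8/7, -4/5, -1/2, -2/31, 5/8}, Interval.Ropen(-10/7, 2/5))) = Union({5/8}, Interval(-10/7, 2/5))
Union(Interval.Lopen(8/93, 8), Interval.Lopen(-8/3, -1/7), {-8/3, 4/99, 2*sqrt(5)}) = Union({4/99}, Interval(-8/3, -1/7), Interval.Lopen(8/93, 8))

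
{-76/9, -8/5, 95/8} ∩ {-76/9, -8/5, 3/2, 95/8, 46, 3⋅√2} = {-76/9, -8/5, 95/8}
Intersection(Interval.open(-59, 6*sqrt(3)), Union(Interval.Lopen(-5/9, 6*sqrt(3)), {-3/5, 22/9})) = Union({-3/5}, Interval.open(-5/9, 6*sqrt(3)))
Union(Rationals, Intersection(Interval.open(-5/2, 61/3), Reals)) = Union(Interval(-5/2, 61/3), Rationals)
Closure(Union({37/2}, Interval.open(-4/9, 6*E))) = Union({37/2}, Interval(-4/9, 6*E))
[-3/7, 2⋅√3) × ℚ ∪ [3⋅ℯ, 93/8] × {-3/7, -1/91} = ([-3/7, 2⋅√3) × ℚ) ∪ ([3⋅ℯ, 93/8] × {-3/7, -1/91})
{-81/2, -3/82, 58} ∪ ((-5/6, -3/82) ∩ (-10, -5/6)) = {-81/2, -3/82, 58}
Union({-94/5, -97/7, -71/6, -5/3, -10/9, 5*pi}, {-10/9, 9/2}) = {-94/5, -97/7, -71/6, -5/3, -10/9, 9/2, 5*pi}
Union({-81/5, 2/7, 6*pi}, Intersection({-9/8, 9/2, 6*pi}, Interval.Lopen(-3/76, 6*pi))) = {-81/5, 2/7, 9/2, 6*pi}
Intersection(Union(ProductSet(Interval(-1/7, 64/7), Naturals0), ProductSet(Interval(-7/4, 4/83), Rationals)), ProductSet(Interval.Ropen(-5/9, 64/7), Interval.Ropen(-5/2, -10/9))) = ProductSet(Interval(-5/9, 4/83), Intersection(Interval.Ropen(-5/2, -10/9), Rationals))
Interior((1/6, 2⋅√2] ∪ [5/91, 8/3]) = (5/91, 2⋅√2)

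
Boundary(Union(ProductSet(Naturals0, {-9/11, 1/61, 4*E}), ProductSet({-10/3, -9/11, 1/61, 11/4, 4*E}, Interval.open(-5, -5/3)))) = Union(ProductSet({-10/3, -9/11, 1/61, 11/4, 4*E}, Interval(-5, -5/3)), ProductSet(Naturals0, {-9/11, 1/61, 4*E}))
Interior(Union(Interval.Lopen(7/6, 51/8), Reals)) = Interval(-oo, oo)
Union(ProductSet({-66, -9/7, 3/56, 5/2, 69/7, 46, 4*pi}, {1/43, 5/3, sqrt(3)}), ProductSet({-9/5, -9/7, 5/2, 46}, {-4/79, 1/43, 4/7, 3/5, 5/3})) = Union(ProductSet({-9/5, -9/7, 5/2, 46}, {-4/79, 1/43, 4/7, 3/5, 5/3}), ProductSet({-66, -9/7, 3/56, 5/2, 69/7, 46, 4*pi}, {1/43, 5/3, sqrt(3)}))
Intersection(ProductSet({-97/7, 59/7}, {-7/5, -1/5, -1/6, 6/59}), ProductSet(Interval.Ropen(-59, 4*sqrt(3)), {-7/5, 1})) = ProductSet({-97/7}, {-7/5})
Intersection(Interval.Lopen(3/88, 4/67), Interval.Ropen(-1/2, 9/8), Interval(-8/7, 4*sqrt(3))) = Interval.Lopen(3/88, 4/67)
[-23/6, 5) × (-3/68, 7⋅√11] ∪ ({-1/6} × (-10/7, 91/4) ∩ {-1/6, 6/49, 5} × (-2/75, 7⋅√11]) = [-23/6, 5) × (-3/68, 7⋅√11]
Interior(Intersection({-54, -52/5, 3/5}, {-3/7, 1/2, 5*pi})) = EmptySet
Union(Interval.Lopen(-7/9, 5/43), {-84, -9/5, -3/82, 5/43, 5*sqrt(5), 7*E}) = Union({-84, -9/5, 5*sqrt(5), 7*E}, Interval.Lopen(-7/9, 5/43))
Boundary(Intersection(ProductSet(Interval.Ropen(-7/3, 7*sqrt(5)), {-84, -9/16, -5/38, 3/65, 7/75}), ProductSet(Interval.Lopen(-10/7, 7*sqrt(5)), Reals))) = ProductSet(Interval(-10/7, 7*sqrt(5)), {-84, -9/16, -5/38, 3/65, 7/75})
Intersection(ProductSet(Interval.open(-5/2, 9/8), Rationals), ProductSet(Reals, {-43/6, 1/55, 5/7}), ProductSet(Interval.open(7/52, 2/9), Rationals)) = ProductSet(Interval.open(7/52, 2/9), {-43/6, 1/55, 5/7})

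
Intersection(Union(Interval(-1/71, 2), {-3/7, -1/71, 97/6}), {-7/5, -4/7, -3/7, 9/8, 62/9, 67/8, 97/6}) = {-3/7, 9/8, 97/6}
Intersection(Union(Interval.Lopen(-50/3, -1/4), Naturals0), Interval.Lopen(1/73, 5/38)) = EmptySet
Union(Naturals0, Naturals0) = Naturals0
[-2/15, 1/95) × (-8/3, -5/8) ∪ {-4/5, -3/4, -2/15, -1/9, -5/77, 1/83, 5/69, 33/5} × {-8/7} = ([-2/15, 1/95) × (-8/3, -5/8)) ∪ ({-4/5, -3/4, -2/15, -1/9, -5/77, 1/83, 5/69, 33/5} × {-8/7})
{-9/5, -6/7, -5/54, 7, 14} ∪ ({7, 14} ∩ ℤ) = {-9/5, -6/7, -5/54, 7, 14}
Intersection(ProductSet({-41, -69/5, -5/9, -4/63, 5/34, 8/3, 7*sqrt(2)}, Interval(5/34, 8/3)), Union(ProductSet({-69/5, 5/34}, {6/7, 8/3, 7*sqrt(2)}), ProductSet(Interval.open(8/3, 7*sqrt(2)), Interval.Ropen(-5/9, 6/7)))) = ProductSet({-69/5, 5/34}, {6/7, 8/3})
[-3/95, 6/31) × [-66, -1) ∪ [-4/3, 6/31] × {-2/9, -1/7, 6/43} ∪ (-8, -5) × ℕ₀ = ((-8, -5) × ℕ₀) ∪ ([-4/3, 6/31] × {-2/9, -1/7, 6/43}) ∪ ([-3/95, 6/31) × [-66, -1))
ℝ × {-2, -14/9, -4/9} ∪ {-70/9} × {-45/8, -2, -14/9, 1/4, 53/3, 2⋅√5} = (ℝ × {-2, -14/9, -4/9}) ∪ ({-70/9} × {-45/8, -2, -14/9, 1/4, 53/3, 2⋅√5})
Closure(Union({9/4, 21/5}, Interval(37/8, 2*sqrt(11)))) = Union({9/4, 21/5}, Interval(37/8, 2*sqrt(11)))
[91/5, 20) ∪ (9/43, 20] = (9/43, 20]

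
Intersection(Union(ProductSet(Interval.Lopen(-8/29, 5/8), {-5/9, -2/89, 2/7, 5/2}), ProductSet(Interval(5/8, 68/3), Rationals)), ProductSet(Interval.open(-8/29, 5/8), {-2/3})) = EmptySet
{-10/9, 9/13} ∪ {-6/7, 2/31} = {-10/9, -6/7, 2/31, 9/13}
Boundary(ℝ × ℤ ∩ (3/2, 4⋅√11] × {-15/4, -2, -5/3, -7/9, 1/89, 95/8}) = [3/2, 4⋅√11] × {-2}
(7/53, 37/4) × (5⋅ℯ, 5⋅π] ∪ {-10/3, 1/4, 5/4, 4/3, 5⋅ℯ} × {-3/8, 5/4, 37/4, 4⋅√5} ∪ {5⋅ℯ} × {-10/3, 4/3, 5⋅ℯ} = ({5⋅ℯ} × {-10/3, 4/3, 5⋅ℯ}) ∪ ((7/53, 37/4) × (5⋅ℯ, 5⋅π]) ∪ ({-10/3, 1/4, 5/4, 4/3, 5⋅ℯ} × {-3/8, 5/4, 37/4, 4⋅√5})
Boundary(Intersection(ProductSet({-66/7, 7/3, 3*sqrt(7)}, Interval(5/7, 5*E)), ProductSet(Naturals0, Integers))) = EmptySet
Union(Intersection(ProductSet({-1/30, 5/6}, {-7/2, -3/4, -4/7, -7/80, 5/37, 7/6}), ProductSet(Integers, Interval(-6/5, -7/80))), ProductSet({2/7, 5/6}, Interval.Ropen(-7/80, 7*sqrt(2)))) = ProductSet({2/7, 5/6}, Interval.Ropen(-7/80, 7*sqrt(2)))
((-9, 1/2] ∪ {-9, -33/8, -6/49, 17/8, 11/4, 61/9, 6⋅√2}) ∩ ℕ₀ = {0}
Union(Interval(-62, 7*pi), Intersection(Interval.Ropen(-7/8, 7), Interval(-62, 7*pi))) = Interval(-62, 7*pi)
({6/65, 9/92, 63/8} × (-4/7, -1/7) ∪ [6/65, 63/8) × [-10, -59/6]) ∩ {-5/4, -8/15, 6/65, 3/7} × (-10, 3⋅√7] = ({6/65} × (-4/7, -1/7)) ∪ ({6/65, 3/7} × (-10, -59/6])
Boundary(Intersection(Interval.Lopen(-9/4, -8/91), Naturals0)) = EmptySet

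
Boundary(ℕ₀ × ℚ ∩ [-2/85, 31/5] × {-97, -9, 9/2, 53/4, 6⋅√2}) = {0, 1, …, 6} × {-97, -9, 9/2, 53/4}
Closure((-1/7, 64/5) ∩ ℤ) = {0, 1, …, 12}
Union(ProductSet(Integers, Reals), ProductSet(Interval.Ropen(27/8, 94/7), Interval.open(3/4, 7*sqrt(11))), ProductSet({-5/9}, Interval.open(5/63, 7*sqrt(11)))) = Union(ProductSet({-5/9}, Interval.open(5/63, 7*sqrt(11))), ProductSet(Integers, Reals), ProductSet(Interval.Ropen(27/8, 94/7), Interval.open(3/4, 7*sqrt(11))))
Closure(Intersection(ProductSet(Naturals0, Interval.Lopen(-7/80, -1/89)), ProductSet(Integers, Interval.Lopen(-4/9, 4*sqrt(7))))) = ProductSet(Naturals0, Interval(-7/80, -1/89))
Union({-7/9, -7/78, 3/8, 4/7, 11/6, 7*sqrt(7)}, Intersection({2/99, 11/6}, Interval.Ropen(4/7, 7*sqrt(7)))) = {-7/9, -7/78, 3/8, 4/7, 11/6, 7*sqrt(7)}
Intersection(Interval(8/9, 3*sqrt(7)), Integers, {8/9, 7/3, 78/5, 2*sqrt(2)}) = EmptySet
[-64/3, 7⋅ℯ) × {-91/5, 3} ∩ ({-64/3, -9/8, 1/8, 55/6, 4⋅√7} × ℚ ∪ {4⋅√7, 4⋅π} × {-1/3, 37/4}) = {-64/3, -9/8, 1/8, 55/6, 4⋅√7} × {-91/5, 3}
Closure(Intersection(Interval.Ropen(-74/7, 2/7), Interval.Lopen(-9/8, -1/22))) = Interval(-9/8, -1/22)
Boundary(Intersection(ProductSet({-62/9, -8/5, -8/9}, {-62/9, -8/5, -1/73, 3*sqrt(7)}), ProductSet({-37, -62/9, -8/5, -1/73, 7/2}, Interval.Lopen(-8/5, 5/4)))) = ProductSet({-62/9, -8/5}, {-1/73})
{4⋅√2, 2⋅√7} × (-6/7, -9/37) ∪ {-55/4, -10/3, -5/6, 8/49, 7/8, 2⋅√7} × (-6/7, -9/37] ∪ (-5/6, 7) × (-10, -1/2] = ((-5/6, 7) × (-10, -1/2]) ∪ ({4⋅√2, 2⋅√7} × (-6/7, -9/37)) ∪ ({-55/4, -10/3, -5/6, 8/49, 7/8, 2⋅√7} × (-6/7, -9/37])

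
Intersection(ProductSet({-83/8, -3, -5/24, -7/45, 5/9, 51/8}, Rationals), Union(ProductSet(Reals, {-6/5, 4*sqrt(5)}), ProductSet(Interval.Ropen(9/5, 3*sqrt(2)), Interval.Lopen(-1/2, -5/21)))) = ProductSet({-83/8, -3, -5/24, -7/45, 5/9, 51/8}, {-6/5})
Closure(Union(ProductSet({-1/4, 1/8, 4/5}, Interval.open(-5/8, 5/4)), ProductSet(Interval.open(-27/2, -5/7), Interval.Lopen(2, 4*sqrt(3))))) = Union(ProductSet({-27/2, -5/7}, Interval(2, 4*sqrt(3))), ProductSet({-1/4, 1/8, 4/5}, Interval(-5/8, 5/4)), ProductSet(Interval(-27/2, -5/7), {2, 4*sqrt(3)}), ProductSet(Interval.open(-27/2, -5/7), Interval.Lopen(2, 4*sqrt(3))))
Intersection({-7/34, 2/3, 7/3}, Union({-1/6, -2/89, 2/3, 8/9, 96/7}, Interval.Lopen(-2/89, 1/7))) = {2/3}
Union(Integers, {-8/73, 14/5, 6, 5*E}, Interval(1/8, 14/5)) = Union({-8/73, 5*E}, Integers, Interval(1/8, 14/5))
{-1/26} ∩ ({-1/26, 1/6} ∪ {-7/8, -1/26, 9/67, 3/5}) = {-1/26}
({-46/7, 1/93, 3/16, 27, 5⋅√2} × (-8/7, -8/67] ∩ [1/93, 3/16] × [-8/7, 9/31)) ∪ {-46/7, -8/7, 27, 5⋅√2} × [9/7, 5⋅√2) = ({1/93, 3/16} × (-8/7, -8/67]) ∪ ({-46/7, -8/7, 27, 5⋅√2} × [9/7, 5⋅√2))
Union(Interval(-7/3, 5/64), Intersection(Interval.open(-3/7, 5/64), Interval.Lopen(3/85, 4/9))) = Interval(-7/3, 5/64)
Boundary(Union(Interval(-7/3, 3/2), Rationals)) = Union(Interval(-oo, -7/3), Interval(3/2, oo))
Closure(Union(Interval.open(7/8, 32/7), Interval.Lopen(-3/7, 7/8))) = Interval(-3/7, 32/7)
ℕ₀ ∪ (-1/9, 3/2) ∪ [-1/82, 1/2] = (-1/9, 3/2) ∪ ℕ₀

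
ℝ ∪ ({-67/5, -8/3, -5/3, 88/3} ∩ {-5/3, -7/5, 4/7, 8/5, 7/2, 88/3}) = ℝ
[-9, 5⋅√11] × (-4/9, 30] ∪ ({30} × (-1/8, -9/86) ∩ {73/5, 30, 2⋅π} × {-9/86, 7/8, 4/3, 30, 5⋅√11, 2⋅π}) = [-9, 5⋅√11] × (-4/9, 30]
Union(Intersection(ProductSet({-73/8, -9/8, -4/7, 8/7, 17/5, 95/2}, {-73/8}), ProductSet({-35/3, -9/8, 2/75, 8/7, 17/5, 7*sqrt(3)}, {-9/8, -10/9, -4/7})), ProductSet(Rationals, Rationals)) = ProductSet(Rationals, Rationals)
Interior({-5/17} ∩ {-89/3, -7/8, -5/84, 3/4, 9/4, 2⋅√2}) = ∅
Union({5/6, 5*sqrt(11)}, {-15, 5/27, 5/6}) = {-15, 5/27, 5/6, 5*sqrt(11)}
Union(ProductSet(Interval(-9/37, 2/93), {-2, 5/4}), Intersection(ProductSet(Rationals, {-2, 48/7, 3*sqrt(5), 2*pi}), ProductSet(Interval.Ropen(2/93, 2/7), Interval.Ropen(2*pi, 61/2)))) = Union(ProductSet(Intersection(Interval.Ropen(2/93, 2/7), Rationals), {48/7, 3*sqrt(5), 2*pi}), ProductSet(Interval(-9/37, 2/93), {-2, 5/4}))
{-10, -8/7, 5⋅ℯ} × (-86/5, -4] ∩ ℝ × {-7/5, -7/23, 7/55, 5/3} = ∅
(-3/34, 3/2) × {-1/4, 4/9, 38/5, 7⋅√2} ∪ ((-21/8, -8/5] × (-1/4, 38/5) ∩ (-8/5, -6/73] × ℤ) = (-3/34, 3/2) × {-1/4, 4/9, 38/5, 7⋅√2}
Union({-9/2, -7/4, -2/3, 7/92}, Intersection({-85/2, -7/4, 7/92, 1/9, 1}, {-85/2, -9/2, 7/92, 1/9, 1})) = {-85/2, -9/2, -7/4, -2/3, 7/92, 1/9, 1}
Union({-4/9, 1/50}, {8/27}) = {-4/9, 1/50, 8/27}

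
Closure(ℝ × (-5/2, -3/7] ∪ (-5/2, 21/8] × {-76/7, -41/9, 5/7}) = (ℝ × [-5/2, -3/7]) ∪ ([-5/2, 21/8] × {-76/7, -41/9, 5/7})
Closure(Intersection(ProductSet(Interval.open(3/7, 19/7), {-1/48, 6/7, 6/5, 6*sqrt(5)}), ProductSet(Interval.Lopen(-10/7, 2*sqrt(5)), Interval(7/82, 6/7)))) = ProductSet(Interval(3/7, 19/7), {6/7})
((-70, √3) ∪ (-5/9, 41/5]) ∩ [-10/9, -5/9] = [-10/9, -5/9]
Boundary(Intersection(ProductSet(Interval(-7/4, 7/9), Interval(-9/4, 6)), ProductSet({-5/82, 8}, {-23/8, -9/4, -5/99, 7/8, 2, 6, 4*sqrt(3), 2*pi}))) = ProductSet({-5/82}, {-9/4, -5/99, 7/8, 2, 6})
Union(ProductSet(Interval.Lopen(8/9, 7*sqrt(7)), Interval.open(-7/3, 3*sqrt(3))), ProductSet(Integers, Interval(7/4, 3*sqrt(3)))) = Union(ProductSet(Integers, Interval(7/4, 3*sqrt(3))), ProductSet(Interval.Lopen(8/9, 7*sqrt(7)), Interval.open(-7/3, 3*sqrt(3))))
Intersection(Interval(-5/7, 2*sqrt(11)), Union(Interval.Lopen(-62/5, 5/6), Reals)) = Interval(-5/7, 2*sqrt(11))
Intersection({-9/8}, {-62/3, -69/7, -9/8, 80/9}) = {-9/8}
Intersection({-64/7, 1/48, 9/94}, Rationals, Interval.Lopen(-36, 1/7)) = {-64/7, 1/48, 9/94}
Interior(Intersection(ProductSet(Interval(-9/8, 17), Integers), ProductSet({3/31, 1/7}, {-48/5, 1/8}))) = EmptySet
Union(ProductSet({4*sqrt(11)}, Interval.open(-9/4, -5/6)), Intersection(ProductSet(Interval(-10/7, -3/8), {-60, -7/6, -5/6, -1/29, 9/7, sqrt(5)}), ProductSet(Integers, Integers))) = Union(ProductSet({4*sqrt(11)}, Interval.open(-9/4, -5/6)), ProductSet(Range(-1, 0, 1), {-60}))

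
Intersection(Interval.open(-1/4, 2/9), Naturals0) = Range(0, 1, 1)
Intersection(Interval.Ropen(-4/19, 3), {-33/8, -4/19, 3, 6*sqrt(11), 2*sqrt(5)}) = {-4/19}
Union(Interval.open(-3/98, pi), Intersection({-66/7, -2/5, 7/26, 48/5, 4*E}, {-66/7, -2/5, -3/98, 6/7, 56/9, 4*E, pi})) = Union({-66/7, -2/5, 4*E}, Interval.open(-3/98, pi))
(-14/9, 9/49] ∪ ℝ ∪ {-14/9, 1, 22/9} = (-∞, ∞)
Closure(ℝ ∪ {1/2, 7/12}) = ℝ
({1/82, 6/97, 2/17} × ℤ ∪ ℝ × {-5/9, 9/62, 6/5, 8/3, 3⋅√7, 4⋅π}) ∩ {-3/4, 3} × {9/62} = {-3/4, 3} × {9/62}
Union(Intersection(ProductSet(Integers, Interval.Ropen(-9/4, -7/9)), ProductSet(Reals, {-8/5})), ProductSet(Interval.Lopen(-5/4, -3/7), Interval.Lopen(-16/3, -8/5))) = Union(ProductSet(Integers, {-8/5}), ProductSet(Interval.Lopen(-5/4, -3/7), Interval.Lopen(-16/3, -8/5)))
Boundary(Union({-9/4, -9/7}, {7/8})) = {-9/4, -9/7, 7/8}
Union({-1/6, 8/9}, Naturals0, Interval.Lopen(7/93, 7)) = Union({-1/6}, Interval.Lopen(7/93, 7), Naturals0)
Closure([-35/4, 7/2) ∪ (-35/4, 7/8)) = [-35/4, 7/2]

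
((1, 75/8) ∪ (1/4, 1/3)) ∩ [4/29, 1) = (1/4, 1/3)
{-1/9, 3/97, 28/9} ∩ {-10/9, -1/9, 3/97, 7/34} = {-1/9, 3/97}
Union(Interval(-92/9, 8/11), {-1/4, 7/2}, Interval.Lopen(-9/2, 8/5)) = Union({7/2}, Interval(-92/9, 8/5))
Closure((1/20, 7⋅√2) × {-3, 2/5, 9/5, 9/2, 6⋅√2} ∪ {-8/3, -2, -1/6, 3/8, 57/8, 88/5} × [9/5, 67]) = ({-8/3, -2, -1/6, 3/8, 57/8, 88/5} × [9/5, 67]) ∪ ([1/20, 7⋅√2] × {-3, 2/5, 9/5, 9/2, 6⋅√2})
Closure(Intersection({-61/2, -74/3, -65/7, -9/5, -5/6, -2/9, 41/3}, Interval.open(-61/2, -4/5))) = {-74/3, -65/7, -9/5, -5/6}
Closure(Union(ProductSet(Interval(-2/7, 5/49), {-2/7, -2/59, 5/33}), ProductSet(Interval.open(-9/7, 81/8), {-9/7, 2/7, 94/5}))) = Union(ProductSet(Interval(-9/7, 81/8), {-9/7, 2/7, 94/5}), ProductSet(Interval(-2/7, 5/49), {-2/7, -2/59, 5/33}))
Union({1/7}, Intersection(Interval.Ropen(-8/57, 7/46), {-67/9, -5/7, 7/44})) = {1/7}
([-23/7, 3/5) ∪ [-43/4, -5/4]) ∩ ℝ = [-43/4, 3/5)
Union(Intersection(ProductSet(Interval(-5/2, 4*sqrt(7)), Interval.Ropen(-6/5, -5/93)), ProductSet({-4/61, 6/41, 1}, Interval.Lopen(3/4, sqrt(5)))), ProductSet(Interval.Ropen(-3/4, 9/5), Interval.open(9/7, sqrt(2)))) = ProductSet(Interval.Ropen(-3/4, 9/5), Interval.open(9/7, sqrt(2)))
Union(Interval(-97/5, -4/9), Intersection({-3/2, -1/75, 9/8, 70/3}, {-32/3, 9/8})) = Union({9/8}, Interval(-97/5, -4/9))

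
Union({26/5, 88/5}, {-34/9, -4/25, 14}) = {-34/9, -4/25, 26/5, 14, 88/5}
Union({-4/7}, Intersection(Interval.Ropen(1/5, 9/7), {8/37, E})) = {-4/7, 8/37}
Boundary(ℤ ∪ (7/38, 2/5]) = {7/38, 2/5} ∪ (ℤ \ (7/38, 2/5))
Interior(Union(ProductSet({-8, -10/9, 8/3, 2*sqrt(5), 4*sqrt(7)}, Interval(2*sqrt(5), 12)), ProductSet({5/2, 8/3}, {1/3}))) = EmptySet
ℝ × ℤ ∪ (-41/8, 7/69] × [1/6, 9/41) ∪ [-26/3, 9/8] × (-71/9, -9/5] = (ℝ × ℤ) ∪ ([-26/3, 9/8] × (-71/9, -9/5]) ∪ ((-41/8, 7/69] × [1/6, 9/41))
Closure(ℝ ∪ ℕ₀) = ℝ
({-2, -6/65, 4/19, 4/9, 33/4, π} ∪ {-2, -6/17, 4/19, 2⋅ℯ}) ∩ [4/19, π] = {4/19, 4/9, π}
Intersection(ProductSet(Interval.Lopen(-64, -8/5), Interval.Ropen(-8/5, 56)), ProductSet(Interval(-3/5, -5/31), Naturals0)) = EmptySet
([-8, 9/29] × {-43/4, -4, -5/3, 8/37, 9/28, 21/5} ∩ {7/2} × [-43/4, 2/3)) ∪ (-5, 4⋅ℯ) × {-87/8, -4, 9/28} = (-5, 4⋅ℯ) × {-87/8, -4, 9/28}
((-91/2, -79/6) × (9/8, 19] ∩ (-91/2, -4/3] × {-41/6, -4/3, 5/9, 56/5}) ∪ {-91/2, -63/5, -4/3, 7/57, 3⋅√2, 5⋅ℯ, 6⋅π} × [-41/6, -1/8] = ((-91/2, -79/6) × {56/5}) ∪ ({-91/2, -63/5, -4/3, 7/57, 3⋅√2, 5⋅ℯ, 6⋅π} × [-41/6, -1/8])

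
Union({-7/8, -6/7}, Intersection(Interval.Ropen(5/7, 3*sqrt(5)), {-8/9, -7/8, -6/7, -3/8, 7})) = {-7/8, -6/7}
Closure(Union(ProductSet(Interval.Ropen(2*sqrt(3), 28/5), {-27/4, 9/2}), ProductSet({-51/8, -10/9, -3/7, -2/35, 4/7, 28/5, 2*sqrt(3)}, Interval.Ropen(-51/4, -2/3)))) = Union(ProductSet({-51/8, -10/9, -3/7, -2/35, 4/7, 28/5, 2*sqrt(3)}, Interval(-51/4, -2/3)), ProductSet(Interval(2*sqrt(3), 28/5), {-27/4, 9/2}))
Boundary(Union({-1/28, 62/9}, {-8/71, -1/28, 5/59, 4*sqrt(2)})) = {-8/71, -1/28, 5/59, 62/9, 4*sqrt(2)}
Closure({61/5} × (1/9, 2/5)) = {61/5} × [1/9, 2/5]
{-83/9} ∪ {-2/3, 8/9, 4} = {-83/9, -2/3, 8/9, 4}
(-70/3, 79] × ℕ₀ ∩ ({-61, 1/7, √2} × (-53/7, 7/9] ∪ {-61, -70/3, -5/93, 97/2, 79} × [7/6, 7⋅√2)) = ({-5/93, 97/2, 79} × {2, 3, …, 9}) ∪ ({1/7, √2} × {0})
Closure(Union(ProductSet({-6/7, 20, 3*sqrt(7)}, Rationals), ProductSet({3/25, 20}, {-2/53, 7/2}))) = Union(ProductSet({3/25, 20}, {-2/53, 7/2}), ProductSet({-6/7, 20, 3*sqrt(7)}, Reals))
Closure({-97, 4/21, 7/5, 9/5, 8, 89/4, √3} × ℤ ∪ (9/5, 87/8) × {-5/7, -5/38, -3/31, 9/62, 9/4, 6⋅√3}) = ({-97, 4/21, 7/5, 9/5, 8, 89/4, √3} × ℤ) ∪ ([9/5, 87/8] × {-5/7, -5/38, -3/31, 9/62, 9/4, 6⋅√3})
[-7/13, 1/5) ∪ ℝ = (-∞, ∞)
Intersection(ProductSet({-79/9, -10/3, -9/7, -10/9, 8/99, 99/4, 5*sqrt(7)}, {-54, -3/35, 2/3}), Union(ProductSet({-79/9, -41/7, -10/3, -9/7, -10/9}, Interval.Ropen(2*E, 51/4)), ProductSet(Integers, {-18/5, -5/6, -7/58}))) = EmptySet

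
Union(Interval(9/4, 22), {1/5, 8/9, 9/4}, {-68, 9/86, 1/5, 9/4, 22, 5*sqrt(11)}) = Union({-68, 9/86, 1/5, 8/9}, Interval(9/4, 22))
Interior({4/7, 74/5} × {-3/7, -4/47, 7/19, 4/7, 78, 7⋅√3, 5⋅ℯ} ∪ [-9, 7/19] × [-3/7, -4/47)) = (-9, 7/19) × (-3/7, -4/47)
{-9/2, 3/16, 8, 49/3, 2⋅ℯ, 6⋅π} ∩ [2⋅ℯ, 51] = {8, 49/3, 2⋅ℯ, 6⋅π}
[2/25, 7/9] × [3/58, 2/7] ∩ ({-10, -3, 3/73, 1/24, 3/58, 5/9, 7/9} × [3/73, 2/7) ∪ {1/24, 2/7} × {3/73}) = {5/9, 7/9} × [3/58, 2/7)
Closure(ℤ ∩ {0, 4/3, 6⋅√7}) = {0}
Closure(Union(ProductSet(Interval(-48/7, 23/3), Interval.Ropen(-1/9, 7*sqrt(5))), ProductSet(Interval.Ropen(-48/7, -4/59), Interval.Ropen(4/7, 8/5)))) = ProductSet(Interval(-48/7, 23/3), Interval(-1/9, 7*sqrt(5)))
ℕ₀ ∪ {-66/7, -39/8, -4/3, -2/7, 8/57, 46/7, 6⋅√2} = {-66/7, -39/8, -4/3, -2/7, 8/57, 46/7, 6⋅√2} ∪ ℕ₀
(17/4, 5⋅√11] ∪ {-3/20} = {-3/20} ∪ (17/4, 5⋅√11]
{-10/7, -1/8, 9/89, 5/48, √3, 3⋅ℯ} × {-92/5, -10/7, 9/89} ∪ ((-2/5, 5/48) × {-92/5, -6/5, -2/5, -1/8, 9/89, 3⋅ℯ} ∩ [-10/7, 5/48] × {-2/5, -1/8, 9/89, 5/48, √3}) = ((-2/5, 5/48) × {-2/5, -1/8, 9/89}) ∪ ({-10/7, -1/8, 9/89, 5/48, √3, 3⋅ℯ} × {-92/5, -10/7, 9/89})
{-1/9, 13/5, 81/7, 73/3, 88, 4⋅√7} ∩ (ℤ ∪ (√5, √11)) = {13/5, 88}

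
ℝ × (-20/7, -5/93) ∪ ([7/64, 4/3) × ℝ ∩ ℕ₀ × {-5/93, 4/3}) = (ℝ × (-20/7, -5/93)) ∪ ({1} × {-5/93, 4/3})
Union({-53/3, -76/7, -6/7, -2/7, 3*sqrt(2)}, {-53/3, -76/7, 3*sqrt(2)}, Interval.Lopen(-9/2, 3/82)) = Union({-53/3, -76/7, 3*sqrt(2)}, Interval.Lopen(-9/2, 3/82))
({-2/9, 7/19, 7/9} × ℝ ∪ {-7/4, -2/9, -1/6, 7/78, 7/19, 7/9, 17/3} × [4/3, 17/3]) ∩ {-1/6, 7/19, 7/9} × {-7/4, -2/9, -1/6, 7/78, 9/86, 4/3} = ({-1/6, 7/19, 7/9} × {4/3}) ∪ ({7/19, 7/9} × {-7/4, -2/9, -1/6, 7/78, 9/86, 4/3})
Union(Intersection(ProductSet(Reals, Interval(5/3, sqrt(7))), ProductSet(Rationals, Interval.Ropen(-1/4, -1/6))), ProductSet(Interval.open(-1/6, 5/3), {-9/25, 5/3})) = ProductSet(Interval.open(-1/6, 5/3), {-9/25, 5/3})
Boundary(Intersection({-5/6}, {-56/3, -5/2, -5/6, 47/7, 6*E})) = {-5/6}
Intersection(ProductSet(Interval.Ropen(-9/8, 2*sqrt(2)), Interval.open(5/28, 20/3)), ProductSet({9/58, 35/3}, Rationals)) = ProductSet({9/58}, Intersection(Interval.open(5/28, 20/3), Rationals))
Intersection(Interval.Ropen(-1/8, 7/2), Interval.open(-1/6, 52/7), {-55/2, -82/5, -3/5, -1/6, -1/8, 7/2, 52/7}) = {-1/8}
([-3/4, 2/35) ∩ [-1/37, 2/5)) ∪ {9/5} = [-1/37, 2/35) ∪ {9/5}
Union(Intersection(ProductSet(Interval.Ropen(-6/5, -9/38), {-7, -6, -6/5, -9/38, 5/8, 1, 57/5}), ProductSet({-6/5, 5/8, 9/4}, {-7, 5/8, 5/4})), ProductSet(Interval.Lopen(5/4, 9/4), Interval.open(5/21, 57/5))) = Union(ProductSet({-6/5}, {-7, 5/8}), ProductSet(Interval.Lopen(5/4, 9/4), Interval.open(5/21, 57/5)))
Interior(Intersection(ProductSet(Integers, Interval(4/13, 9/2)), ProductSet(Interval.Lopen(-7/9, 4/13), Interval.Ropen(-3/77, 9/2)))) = EmptySet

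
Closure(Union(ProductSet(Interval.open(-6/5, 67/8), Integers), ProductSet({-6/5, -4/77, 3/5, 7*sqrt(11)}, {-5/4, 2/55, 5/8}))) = Union(ProductSet({-6/5, -4/77, 3/5, 7*sqrt(11)}, {-5/4, 2/55, 5/8}), ProductSet(Interval(-6/5, 67/8), Integers))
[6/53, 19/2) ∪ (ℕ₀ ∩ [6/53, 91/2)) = [6/53, 19/2) ∪ {1, 2, …, 45}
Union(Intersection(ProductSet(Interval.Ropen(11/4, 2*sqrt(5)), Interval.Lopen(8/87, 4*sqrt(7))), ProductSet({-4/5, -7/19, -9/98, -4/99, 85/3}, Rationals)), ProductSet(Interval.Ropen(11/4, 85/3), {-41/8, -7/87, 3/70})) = ProductSet(Interval.Ropen(11/4, 85/3), {-41/8, -7/87, 3/70})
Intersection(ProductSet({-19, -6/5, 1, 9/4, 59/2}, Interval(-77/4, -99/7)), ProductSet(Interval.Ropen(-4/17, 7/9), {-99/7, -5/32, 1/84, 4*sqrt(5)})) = EmptySet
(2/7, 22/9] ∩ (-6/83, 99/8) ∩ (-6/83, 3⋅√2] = (2/7, 22/9]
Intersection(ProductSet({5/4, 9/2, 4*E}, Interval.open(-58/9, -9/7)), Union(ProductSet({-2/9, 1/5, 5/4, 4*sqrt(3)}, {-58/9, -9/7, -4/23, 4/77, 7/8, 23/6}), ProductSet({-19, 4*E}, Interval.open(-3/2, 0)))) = ProductSet({4*E}, Interval.open(-3/2, -9/7))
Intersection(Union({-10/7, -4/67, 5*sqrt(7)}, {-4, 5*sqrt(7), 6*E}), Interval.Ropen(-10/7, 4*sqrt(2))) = {-10/7, -4/67}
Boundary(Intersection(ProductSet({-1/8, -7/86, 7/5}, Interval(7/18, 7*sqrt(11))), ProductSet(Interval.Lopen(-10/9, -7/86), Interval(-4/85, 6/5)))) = ProductSet({-1/8, -7/86}, Interval(7/18, 6/5))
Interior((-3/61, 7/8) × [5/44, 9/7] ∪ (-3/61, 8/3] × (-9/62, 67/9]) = (-3/61, 8/3) × (-9/62, 67/9)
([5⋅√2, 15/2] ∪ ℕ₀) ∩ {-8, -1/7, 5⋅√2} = {5⋅√2}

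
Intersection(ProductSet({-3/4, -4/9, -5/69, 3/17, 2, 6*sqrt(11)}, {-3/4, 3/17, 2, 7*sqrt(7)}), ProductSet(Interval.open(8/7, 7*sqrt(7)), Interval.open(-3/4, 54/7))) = ProductSet({2}, {3/17, 2})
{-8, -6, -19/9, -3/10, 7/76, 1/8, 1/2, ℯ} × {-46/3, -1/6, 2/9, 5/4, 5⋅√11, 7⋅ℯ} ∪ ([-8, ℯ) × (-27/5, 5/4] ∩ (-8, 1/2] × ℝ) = ((-8, 1/2] × (-27/5, 5/4]) ∪ ({-8, -6, -19/9, -3/10, 7/76, 1/8, 1/2, ℯ} × {-46/3, -1/6, 2/9, 5/4, 5⋅√11, 7⋅ℯ})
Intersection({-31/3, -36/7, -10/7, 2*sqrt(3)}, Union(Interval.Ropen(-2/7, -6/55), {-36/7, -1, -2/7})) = {-36/7}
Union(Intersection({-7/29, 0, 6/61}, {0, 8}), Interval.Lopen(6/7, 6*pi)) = Union({0}, Interval.Lopen(6/7, 6*pi))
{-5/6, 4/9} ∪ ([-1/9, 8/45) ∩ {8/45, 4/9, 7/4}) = {-5/6, 4/9}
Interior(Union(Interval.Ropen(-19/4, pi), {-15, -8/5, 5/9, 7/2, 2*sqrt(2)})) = Interval.open(-19/4, pi)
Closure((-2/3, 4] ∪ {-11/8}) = {-11/8} ∪ [-2/3, 4]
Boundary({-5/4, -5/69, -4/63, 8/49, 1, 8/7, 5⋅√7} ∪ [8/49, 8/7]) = {-5/4, -5/69, -4/63, 8/49, 8/7, 5⋅√7}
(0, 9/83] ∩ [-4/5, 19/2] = (0, 9/83]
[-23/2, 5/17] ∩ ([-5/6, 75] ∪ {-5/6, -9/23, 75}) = [-5/6, 5/17]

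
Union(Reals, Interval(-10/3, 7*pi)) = Interval(-oo, oo)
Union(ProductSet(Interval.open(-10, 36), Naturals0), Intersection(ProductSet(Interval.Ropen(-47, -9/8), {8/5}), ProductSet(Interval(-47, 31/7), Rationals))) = Union(ProductSet(Interval.Ropen(-47, -9/8), {8/5}), ProductSet(Interval.open(-10, 36), Naturals0))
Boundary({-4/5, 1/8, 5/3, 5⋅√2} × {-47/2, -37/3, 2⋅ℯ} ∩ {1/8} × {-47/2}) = {1/8} × {-47/2}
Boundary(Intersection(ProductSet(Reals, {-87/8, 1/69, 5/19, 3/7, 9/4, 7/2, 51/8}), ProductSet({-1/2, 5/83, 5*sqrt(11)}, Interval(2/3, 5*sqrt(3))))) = ProductSet({-1/2, 5/83, 5*sqrt(11)}, {9/4, 7/2, 51/8})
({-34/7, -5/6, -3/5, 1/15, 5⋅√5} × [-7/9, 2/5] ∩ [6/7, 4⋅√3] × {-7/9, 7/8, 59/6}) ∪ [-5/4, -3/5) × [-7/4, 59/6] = [-5/4, -3/5) × [-7/4, 59/6]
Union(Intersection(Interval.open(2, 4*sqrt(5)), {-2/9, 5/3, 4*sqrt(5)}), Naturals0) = Naturals0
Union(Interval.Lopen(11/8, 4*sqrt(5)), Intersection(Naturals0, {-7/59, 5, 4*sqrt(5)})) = Interval.Lopen(11/8, 4*sqrt(5))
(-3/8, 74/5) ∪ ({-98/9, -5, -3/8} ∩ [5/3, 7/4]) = (-3/8, 74/5)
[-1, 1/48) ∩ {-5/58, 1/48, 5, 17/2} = {-5/58}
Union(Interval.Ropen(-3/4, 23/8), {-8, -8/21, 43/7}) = Union({-8, 43/7}, Interval.Ropen(-3/4, 23/8))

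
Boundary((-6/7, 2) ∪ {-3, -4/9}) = {-3, -6/7, 2}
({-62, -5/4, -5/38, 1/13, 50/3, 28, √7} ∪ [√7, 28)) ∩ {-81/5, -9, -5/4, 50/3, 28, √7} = {-5/4, 50/3, 28, √7}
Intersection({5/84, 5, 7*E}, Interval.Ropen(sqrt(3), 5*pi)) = {5}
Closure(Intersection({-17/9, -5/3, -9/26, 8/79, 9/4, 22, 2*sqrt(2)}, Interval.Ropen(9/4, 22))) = {9/4, 2*sqrt(2)}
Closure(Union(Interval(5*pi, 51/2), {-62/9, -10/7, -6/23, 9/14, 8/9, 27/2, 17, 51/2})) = Union({-62/9, -10/7, -6/23, 9/14, 8/9, 27/2}, Interval(5*pi, 51/2))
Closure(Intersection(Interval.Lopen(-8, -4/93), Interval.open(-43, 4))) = Interval(-8, -4/93)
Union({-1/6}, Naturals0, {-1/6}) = Union({-1/6}, Naturals0)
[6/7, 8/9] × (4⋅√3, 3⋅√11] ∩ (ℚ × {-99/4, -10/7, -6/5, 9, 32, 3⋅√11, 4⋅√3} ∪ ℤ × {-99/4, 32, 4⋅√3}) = (ℚ ∩ [6/7, 8/9]) × {9, 3⋅√11}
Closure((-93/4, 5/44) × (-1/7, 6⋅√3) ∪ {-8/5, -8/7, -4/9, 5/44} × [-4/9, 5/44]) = ({-8/5, -8/7, -4/9, 5/44} × [-4/9, 5/44]) ∪ ({-93/4, 5/44} × [-1/7, 6⋅√3]) ∪ ([-93/4, 5/44] × {-1/7, 6⋅√3}) ∪ ((-93/4, 5/44) × (-1/7, 6⋅√3))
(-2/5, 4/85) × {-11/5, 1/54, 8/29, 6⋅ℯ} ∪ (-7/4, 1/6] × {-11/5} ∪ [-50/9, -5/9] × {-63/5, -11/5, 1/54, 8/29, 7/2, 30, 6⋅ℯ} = ((-7/4, 1/6] × {-11/5}) ∪ ((-2/5, 4/85) × {-11/5, 1/54, 8/29, 6⋅ℯ}) ∪ ([-50/9, -5/9] × {-63/5, -11/5, 1/54, 8/29, 7/2, 30, 6⋅ℯ})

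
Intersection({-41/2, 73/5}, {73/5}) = {73/5}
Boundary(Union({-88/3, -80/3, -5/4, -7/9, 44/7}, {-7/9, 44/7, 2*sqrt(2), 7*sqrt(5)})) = {-88/3, -80/3, -5/4, -7/9, 44/7, 2*sqrt(2), 7*sqrt(5)}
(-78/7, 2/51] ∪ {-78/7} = [-78/7, 2/51]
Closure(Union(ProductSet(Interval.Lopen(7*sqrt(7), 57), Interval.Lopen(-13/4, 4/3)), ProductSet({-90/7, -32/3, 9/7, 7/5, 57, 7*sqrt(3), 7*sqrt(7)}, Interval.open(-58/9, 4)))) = Union(ProductSet({-90/7, -32/3, 9/7, 7/5, 57, 7*sqrt(3), 7*sqrt(7)}, Interval(-58/9, 4)), ProductSet(Interval(7*sqrt(7), 57), {-13/4, 4/3}), ProductSet(Interval.Lopen(7*sqrt(7), 57), Interval.Lopen(-13/4, 4/3)))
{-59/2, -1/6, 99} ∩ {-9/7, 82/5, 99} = {99}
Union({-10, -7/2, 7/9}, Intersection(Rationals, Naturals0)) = Union({-10, -7/2, 7/9}, Naturals0)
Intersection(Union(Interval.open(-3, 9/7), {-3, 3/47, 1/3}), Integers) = Range(-3, 2, 1)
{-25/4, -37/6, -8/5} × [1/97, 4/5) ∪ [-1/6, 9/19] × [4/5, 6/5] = ({-25/4, -37/6, -8/5} × [1/97, 4/5)) ∪ ([-1/6, 9/19] × [4/5, 6/5])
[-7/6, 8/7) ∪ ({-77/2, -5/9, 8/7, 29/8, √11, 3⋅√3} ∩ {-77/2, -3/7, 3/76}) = {-77/2} ∪ [-7/6, 8/7)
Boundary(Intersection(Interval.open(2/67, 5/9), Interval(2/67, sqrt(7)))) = {2/67, 5/9}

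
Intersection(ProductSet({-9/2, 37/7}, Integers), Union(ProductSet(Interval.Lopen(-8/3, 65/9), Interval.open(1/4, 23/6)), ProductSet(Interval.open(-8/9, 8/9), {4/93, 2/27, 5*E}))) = ProductSet({37/7}, Range(1, 4, 1))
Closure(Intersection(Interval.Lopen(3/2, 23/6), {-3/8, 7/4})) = {7/4}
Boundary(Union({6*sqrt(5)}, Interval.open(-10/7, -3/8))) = {-10/7, -3/8, 6*sqrt(5)}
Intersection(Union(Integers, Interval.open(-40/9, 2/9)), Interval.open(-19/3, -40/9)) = Range(-6, -4, 1)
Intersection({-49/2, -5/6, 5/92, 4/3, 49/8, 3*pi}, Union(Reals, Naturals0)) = {-49/2, -5/6, 5/92, 4/3, 49/8, 3*pi}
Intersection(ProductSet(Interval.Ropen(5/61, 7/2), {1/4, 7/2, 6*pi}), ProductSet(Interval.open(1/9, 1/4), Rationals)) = ProductSet(Interval.open(1/9, 1/4), {1/4, 7/2})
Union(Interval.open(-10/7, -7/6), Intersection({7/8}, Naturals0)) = Interval.open(-10/7, -7/6)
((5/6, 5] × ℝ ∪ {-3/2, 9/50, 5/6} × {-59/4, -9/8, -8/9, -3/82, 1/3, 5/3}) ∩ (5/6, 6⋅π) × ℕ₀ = (5/6, 5] × ℕ₀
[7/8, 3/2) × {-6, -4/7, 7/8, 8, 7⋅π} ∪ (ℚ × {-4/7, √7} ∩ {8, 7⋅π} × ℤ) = [7/8, 3/2) × {-6, -4/7, 7/8, 8, 7⋅π}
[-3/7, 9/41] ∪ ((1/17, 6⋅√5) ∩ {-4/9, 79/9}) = [-3/7, 9/41] ∪ {79/9}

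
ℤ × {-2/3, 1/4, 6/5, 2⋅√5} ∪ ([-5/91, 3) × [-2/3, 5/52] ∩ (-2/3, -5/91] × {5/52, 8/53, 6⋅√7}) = ({-5/91} × {5/52}) ∪ (ℤ × {-2/3, 1/4, 6/5, 2⋅√5})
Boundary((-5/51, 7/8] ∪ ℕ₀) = {-5/51, 7/8} ∪ (ℕ₀ \ (-5/51, 7/8))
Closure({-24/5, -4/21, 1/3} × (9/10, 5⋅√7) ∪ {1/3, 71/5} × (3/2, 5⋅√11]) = ({1/3, 71/5} × [3/2, 5⋅√11]) ∪ ({-24/5, -4/21, 1/3} × [9/10, 5⋅√7])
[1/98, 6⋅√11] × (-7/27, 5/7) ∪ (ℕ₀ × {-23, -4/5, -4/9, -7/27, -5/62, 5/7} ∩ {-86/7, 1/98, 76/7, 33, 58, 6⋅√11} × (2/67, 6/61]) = [1/98, 6⋅√11] × (-7/27, 5/7)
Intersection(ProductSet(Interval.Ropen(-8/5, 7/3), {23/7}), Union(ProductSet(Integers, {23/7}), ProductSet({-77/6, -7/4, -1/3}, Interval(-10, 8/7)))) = ProductSet(Range(-1, 3, 1), {23/7})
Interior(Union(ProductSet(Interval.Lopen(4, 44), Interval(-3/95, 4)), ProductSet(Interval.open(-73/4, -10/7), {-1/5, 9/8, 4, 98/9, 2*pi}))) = ProductSet(Interval.open(4, 44), Interval.open(-3/95, 4))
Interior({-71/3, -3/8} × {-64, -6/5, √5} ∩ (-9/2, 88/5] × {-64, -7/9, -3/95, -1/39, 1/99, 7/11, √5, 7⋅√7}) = ∅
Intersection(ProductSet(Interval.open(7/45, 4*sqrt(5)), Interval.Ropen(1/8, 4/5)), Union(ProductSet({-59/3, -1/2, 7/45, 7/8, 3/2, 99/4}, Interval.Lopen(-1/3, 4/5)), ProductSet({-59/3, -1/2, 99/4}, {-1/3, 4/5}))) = ProductSet({7/8, 3/2}, Interval.Ropen(1/8, 4/5))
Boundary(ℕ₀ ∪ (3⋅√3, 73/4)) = {73/4, 3⋅√3} ∪ (ℕ₀ \ (3⋅√3, 73/4))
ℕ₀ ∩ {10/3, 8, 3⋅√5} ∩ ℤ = {8}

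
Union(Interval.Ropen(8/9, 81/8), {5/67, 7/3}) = Union({5/67}, Interval.Ropen(8/9, 81/8))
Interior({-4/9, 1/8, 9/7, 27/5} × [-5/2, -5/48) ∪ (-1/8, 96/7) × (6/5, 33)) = (-1/8, 96/7) × (6/5, 33)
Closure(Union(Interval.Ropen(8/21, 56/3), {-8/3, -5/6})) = Union({-8/3, -5/6}, Interval(8/21, 56/3))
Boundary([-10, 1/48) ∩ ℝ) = {-10, 1/48}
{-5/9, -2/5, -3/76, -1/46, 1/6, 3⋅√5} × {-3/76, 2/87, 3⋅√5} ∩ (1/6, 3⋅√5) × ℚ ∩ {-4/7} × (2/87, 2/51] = ∅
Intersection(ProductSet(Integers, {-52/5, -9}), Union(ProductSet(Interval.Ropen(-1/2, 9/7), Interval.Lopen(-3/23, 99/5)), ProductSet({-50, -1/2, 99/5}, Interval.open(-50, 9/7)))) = ProductSet({-50}, {-52/5, -9})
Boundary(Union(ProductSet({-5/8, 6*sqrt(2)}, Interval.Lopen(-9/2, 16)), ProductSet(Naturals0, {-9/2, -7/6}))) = Union(ProductSet({-5/8, 6*sqrt(2)}, Interval(-9/2, 16)), ProductSet(Naturals0, {-9/2, -7/6}))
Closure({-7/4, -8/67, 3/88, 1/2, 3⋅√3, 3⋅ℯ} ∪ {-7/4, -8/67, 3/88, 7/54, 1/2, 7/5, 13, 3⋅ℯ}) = {-7/4, -8/67, 3/88, 7/54, 1/2, 7/5, 13, 3⋅√3, 3⋅ℯ}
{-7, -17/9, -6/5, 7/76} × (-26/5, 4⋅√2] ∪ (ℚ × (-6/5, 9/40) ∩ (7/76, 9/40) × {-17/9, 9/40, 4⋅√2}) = {-7, -17/9, -6/5, 7/76} × (-26/5, 4⋅√2]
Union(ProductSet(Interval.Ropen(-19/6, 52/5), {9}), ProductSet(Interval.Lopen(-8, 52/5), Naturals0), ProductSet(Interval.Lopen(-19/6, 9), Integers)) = Union(ProductSet(Interval.Lopen(-8, 52/5), Naturals0), ProductSet(Interval.Lopen(-19/6, 9), Integers))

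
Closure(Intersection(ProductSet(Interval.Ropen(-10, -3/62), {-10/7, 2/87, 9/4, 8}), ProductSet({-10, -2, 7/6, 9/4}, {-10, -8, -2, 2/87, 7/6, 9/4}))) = ProductSet({-10, -2}, {2/87, 9/4})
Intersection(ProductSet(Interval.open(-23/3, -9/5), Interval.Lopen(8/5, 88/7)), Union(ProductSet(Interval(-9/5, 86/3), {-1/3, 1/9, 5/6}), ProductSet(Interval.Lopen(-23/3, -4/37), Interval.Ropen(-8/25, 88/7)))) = ProductSet(Interval.open(-23/3, -9/5), Interval.open(8/5, 88/7))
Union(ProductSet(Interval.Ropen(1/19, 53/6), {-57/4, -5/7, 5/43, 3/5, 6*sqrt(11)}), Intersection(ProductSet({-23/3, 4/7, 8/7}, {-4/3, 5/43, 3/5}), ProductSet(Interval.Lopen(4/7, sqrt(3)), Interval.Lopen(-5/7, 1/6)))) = ProductSet(Interval.Ropen(1/19, 53/6), {-57/4, -5/7, 5/43, 3/5, 6*sqrt(11)})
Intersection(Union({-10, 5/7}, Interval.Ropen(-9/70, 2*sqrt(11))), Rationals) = Union({-10}, Intersection(Interval.Ropen(-9/70, 2*sqrt(11)), Rationals))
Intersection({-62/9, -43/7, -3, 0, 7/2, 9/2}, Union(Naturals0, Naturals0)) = {0}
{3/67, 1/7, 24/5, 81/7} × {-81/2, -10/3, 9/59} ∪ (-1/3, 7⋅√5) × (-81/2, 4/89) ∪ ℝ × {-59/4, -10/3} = (ℝ × {-59/4, -10/3}) ∪ ({3/67, 1/7, 24/5, 81/7} × {-81/2, -10/3, 9/59}) ∪ ((-1/3, 7⋅√5) × (-81/2, 4/89))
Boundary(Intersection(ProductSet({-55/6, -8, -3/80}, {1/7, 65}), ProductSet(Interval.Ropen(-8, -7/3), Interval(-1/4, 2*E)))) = ProductSet({-8}, {1/7})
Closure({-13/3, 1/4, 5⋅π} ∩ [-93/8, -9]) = ∅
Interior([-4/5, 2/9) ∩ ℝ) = (-4/5, 2/9)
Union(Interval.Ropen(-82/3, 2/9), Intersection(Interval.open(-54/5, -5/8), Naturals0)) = Interval.Ropen(-82/3, 2/9)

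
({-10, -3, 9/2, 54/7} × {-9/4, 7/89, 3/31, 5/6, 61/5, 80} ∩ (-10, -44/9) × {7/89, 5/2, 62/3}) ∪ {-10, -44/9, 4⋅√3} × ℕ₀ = {-10, -44/9, 4⋅√3} × ℕ₀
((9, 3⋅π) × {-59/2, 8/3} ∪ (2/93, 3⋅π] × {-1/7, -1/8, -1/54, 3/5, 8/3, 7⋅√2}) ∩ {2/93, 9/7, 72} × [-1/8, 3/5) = {9/7} × {-1/8, -1/54}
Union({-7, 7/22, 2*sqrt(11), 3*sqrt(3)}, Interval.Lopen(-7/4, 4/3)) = Union({-7, 2*sqrt(11), 3*sqrt(3)}, Interval.Lopen(-7/4, 4/3))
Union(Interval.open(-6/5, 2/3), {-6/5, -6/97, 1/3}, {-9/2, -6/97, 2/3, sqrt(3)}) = Union({-9/2, sqrt(3)}, Interval(-6/5, 2/3))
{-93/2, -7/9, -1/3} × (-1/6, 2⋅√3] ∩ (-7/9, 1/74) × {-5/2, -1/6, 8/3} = {-1/3} × {8/3}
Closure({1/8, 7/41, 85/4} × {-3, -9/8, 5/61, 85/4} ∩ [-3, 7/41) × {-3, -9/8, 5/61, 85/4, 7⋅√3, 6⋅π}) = {1/8} × {-3, -9/8, 5/61, 85/4}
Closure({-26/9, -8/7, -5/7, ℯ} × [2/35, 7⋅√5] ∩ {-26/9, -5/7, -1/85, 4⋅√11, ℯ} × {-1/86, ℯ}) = {-26/9, -5/7, ℯ} × {ℯ}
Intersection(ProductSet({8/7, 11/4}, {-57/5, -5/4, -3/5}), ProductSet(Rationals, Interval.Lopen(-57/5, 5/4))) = ProductSet({8/7, 11/4}, {-5/4, -3/5})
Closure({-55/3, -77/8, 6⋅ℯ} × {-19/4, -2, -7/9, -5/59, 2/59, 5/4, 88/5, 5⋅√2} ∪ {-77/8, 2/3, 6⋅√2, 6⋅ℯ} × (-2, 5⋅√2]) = ({-55/3, -77/8, 6⋅ℯ} × {-19/4, -2, -7/9, -5/59, 2/59, 5/4, 88/5, 5⋅√2}) ∪ ({-77/8, 2/3, 6⋅√2, 6⋅ℯ} × [-2, 5⋅√2])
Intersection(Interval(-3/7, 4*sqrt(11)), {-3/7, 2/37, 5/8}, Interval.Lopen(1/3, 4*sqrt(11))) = {5/8}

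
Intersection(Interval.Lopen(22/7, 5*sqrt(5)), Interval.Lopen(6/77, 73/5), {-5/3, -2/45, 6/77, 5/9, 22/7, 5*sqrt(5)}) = {5*sqrt(5)}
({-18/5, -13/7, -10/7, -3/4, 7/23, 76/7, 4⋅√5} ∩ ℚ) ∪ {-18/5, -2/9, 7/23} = {-18/5, -13/7, -10/7, -3/4, -2/9, 7/23, 76/7}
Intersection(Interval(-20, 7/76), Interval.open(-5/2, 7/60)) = Interval.Lopen(-5/2, 7/76)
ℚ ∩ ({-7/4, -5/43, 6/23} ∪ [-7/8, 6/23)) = {-7/4} ∪ (ℚ ∩ [-7/8, 6/23])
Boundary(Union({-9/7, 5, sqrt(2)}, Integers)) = Union({-9/7, sqrt(2)}, Integers)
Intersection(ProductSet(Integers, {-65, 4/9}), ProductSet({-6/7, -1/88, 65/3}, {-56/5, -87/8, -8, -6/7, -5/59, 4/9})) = EmptySet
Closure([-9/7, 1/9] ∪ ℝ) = (-∞, ∞)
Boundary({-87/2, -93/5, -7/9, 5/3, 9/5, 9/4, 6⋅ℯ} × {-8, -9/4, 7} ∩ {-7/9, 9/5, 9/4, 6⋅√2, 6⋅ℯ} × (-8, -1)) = {-7/9, 9/5, 9/4, 6⋅ℯ} × {-9/4}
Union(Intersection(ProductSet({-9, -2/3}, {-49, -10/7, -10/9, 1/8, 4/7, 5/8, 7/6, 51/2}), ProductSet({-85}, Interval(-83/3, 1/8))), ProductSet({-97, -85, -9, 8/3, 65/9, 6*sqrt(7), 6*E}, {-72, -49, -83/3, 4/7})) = ProductSet({-97, -85, -9, 8/3, 65/9, 6*sqrt(7), 6*E}, {-72, -49, -83/3, 4/7})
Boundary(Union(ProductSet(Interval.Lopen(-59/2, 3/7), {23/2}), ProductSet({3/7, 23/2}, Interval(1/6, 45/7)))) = Union(ProductSet({3/7, 23/2}, Interval(1/6, 45/7)), ProductSet(Interval(-59/2, 3/7), {23/2}))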